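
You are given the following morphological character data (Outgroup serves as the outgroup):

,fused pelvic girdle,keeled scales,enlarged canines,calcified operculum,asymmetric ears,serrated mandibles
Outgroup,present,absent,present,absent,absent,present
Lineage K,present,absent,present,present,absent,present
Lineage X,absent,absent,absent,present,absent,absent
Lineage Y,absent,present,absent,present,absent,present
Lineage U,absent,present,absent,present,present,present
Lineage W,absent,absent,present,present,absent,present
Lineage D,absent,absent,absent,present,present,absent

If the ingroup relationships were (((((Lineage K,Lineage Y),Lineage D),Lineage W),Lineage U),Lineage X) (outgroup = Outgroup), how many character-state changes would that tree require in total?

Map each character onto (((((Lineage K,Lineage Y),Lineage D),Lineage W),Lineage U),Lineage X) (rooted by Outgroup) and count the minimum state changes it requires (Fitch parsimony):
fused pelvic girdle: 2; keeled scales: 2; enlarged canines: 3; calcified operculum: 1; asymmetric ears: 2; serrated mandibles: 2.
Total tree length = 12.

12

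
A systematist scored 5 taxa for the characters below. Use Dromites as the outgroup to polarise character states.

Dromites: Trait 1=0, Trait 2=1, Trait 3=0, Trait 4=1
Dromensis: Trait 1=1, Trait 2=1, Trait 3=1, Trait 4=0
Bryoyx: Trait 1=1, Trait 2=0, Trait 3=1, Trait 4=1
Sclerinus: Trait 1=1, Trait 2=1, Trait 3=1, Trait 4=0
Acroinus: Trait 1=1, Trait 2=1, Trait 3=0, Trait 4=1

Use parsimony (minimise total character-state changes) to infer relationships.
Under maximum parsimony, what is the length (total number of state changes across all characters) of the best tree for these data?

4

Character polarity is set by the outgroup: the derived state is whichever differs from the outgroup's state, so for Trait 2, Trait 4 the derived state is '0', and for the remaining characters it is '1'.
All ingroup taxa share the derived state '1' for Trait 1; it defines the ingroup but does not resolve relationships within it.
Trait 2: derived state '0' in Bryoyx only — an autapomorphy, so it tells us nothing about relationships among taxa.
Trait 3 (derived state '1') is shared by Bryoyx, Dromensis, and Sclerinus — a synapomorphy uniting that clade.
Only Dromensis and Sclerinus show the derived state '0' for Trait 4, supporting them as a clade.
Most parsimonious ingroup topology: (((Dromensis,Sclerinus),Bryoyx),Acroinus).
Changes per character on this tree: Trait 1: 1; Trait 2: 1; Trait 3: 1; Trait 4: 1.
Total = 4.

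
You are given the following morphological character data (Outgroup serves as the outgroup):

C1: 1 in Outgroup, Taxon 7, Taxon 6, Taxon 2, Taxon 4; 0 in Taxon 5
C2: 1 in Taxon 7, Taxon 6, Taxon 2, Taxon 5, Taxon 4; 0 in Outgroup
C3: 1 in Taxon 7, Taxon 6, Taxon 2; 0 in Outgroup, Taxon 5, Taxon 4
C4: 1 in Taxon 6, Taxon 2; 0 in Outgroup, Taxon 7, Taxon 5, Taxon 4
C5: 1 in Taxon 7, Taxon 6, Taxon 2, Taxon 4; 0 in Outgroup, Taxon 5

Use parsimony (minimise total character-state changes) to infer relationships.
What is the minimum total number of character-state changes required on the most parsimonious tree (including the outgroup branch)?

5

Character polarity is set by the outgroup: the derived state is whichever differs from the outgroup's state, so for C1 the derived state is '0', and for the remaining characters it is '1'.
C1: derived state '0' in Taxon 5 only — an autapomorphy, so it tells us nothing about relationships among taxa.
All ingroup taxa share the derived state '1' for C2; it defines the ingroup but does not resolve relationships within it.
Only Taxon 2, Taxon 6, and Taxon 7 show the derived state '1' for C3, supporting them as a clade.
Only Taxon 2 and Taxon 6 show the derived state '1' for C4, supporting them as a clade.
C5 (derived state '1') is shared by Taxon 2, Taxon 4, Taxon 6, and Taxon 7 — a synapomorphy uniting that clade.
Most parsimonious ingroup topology: (((Taxon 7,(Taxon 6,Taxon 2)),Taxon 4),Taxon 5).
Changes per character on this tree: C1: 1; C2: 1; C3: 1; C4: 1; C5: 1.
Total = 5.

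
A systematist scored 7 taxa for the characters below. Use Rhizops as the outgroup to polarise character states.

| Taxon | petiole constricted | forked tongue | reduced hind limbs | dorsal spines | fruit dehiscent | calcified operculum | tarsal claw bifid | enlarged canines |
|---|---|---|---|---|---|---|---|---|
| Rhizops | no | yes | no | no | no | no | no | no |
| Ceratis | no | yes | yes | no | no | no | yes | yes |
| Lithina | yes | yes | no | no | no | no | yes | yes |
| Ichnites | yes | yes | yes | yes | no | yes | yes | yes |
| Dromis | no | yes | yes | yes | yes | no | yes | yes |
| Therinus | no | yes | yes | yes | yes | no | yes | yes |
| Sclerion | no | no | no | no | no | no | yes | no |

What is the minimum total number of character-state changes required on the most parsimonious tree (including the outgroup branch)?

Character polarity is set by the outgroup: the derived state is whichever differs from the outgroup's state, so for forked tongue the derived state is 'no', and for the remaining characters it is 'yes'.
petiole constricted (state 'yes') occurs in Ichnites and Lithina but conflicts with the nesting implied by the other characters — most parsimoniously interpreted as homoplasy.
forked tongue: derived state 'no' in Sclerion only — an autapomorphy, so it tells us nothing about relationships among taxa.
reduced hind limbs (derived state 'yes') is shared by Ceratis, Dromis, Ichnites, and Therinus — a synapomorphy uniting that clade.
Only Dromis, Ichnites, and Therinus show the derived state 'yes' for dorsal spines, supporting them as a clade.
fruit dehiscent (derived state 'yes') is shared by Dromis and Therinus — a synapomorphy uniting that clade.
calcified operculum (derived state 'yes') is unique to Ichnites (autapomorphy; uninformative for grouping).
tarsal claw bifid (derived state 'yes') is shared by all ingroup taxa — unites the whole ingroup.
Only Ceratis, Dromis, Ichnites, Lithina, and Therinus show the derived state 'yes' for enlarged canines, supporting them as a clade.
Most parsimonious ingroup topology: (((Ceratis,(Ichnites,(Dromis,Therinus))),Lithina),Sclerion).
Changes per character on this tree: petiole constricted: 2; forked tongue: 1; reduced hind limbs: 1; dorsal spines: 1; fruit dehiscent: 1; calcified operculum: 1; tarsal claw bifid: 1; enlarged canines: 1.
Total = 9.

9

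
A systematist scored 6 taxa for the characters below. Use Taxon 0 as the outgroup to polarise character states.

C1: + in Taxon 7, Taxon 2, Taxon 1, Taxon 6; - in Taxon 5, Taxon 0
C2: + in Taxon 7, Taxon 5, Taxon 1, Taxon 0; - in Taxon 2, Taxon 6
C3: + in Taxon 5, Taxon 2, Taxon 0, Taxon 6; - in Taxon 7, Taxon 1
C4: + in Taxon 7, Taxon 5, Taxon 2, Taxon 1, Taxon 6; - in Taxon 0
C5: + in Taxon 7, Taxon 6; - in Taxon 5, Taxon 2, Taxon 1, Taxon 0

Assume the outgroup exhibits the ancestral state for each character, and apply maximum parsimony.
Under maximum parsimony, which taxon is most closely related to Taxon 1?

Character polarity is set by the outgroup: the derived state is whichever differs from the outgroup's state, so for C2, C3 the derived state is '-', and for the remaining characters it is '+'.
C1: derived state '+' in Taxon 1, Taxon 2, Taxon 6, and Taxon 7 only — synapomorphy for {Taxon 1, Taxon 2, Taxon 6, Taxon 7}.
C2 (derived state '-') is shared by Taxon 2 and Taxon 6 — a synapomorphy uniting that clade.
C3 (derived state '-') is shared by Taxon 1 and Taxon 7 — a synapomorphy uniting that clade.
All ingroup taxa share the derived state '+' for C4; it defines the ingroup but does not resolve relationships within it.
C5 groups Taxon 6 and Taxon 7, which is incompatible with the clades supported by the remaining characters; treating it as convergent (homoplasy) costs fewer steps than any alternative tree.
Most parsimonious ingroup topology: (((Taxon 1,Taxon 7),(Taxon 6,Taxon 2)),Taxon 5).
Taxon 1 and Taxon 7 form a cherry on this tree, so they are sister taxa.

Taxon 7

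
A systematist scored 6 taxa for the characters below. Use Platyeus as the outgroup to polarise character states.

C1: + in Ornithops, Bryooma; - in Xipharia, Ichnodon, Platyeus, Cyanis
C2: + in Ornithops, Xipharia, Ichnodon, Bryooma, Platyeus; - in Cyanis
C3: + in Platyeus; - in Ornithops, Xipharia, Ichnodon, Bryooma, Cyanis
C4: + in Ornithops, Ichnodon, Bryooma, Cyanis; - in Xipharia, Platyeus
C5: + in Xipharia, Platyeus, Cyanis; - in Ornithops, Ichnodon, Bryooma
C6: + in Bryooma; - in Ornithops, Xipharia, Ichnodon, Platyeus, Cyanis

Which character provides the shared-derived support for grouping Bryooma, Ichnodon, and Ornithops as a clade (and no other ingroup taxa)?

C5

Character polarity is set by the outgroup: the derived state is whichever differs from the outgroup's state, so for C2, C3, C5 the derived state is '-', and for the remaining characters it is '+'.
C1 (derived state '+') is shared by Bryooma and Ornithops — a synapomorphy uniting that clade.
C2 (derived state '-') is unique to Cyanis (autapomorphy; uninformative for grouping).
All ingroup taxa share the derived state '-' for C3; it defines the ingroup but does not resolve relationships within it.
C4 (derived state '+') is shared by Bryooma, Cyanis, Ichnodon, and Ornithops — a synapomorphy uniting that clade.
Only Bryooma, Ichnodon, and Ornithops show the derived state '-' for C5, supporting them as a clade.
C6: derived state '+' in Bryooma only — an autapomorphy, so it tells us nothing about relationships among taxa.
Most parsimonious ingroup topology: ((((Ornithops,Bryooma),Ichnodon),Cyanis),Xipharia).
The clade {Bryooma, Ichnodon, Ornithops} is supported by C5: its derived state '-' occurs in exactly those taxa and in no other taxon (including the outgroup).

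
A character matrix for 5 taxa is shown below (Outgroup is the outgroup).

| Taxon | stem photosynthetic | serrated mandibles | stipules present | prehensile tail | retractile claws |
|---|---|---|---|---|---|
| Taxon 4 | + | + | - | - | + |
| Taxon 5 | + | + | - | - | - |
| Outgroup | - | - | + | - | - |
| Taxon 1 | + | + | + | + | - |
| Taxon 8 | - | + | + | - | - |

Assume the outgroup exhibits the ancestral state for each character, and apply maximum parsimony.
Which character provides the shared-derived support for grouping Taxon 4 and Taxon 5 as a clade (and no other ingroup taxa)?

Character polarity is set by the outgroup: the derived state is whichever differs from the outgroup's state, so for stipules present the derived state is '-', and for the remaining characters it is '+'.
Only Taxon 1, Taxon 4, and Taxon 5 show the derived state '+' for stem photosynthetic, supporting them as a clade.
serrated mandibles (derived state '+') is shared by all ingroup taxa — unites the whole ingroup.
Only Taxon 4 and Taxon 5 show the derived state '-' for stipules present, supporting them as a clade.
prehensile tail: derived state '+' in Taxon 1 only — an autapomorphy, so it tells us nothing about relationships among taxa.
retractile claws (derived state '+') is unique to Taxon 4 (autapomorphy; uninformative for grouping).
Most parsimonious ingroup topology: (Taxon 8,((Taxon 5,Taxon 4),Taxon 1)).
The clade {Taxon 4, Taxon 5} is supported by stipules present: its derived state '-' occurs in exactly those taxa and in no other taxon (including the outgroup).

stipules present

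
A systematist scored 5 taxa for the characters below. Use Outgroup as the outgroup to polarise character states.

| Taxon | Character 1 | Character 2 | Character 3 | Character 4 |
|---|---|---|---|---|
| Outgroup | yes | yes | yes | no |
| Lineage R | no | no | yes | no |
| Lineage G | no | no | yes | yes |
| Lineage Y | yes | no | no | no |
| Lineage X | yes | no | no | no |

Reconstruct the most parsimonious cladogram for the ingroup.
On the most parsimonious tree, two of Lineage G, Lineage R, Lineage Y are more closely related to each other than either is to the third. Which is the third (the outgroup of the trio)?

Lineage Y

Character polarity is set by the outgroup: the derived state is whichever differs from the outgroup's state, so for Character 1, Character 2, Character 3 the derived state is 'no', and for the remaining characters it is 'yes'.
Character 1 (derived state 'no') is shared by Lineage G and Lineage R — a synapomorphy uniting that clade.
Character 2 (derived state 'no') is shared by all ingroup taxa — unites the whole ingroup.
Only Lineage X and Lineage Y show the derived state 'no' for Character 3, supporting them as a clade.
Character 4 (derived state 'yes') is unique to Lineage G (autapomorphy; uninformative for grouping).
Most parsimonious ingroup topology: ((Lineage R,Lineage G),(Lineage Y,Lineage X)).
Lineage R and Lineage G share a more recent common ancestor with each other than either does with Lineage Y, so Lineage Y is the least closely related of the three.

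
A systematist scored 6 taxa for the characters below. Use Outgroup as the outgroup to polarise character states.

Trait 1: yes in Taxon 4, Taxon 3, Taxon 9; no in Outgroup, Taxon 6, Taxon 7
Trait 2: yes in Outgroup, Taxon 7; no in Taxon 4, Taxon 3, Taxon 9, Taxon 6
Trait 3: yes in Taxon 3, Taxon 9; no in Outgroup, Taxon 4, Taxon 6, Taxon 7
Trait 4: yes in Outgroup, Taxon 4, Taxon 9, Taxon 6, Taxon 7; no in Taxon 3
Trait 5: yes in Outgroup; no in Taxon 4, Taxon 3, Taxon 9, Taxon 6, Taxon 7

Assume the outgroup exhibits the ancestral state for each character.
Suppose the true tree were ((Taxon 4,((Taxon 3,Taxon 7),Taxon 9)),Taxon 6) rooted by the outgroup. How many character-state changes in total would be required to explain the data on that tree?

Map each character onto ((Taxon 4,((Taxon 3,Taxon 7),Taxon 9)),Taxon 6) (rooted by Outgroup) and count the minimum state changes it requires (Fitch parsimony):
Trait 1: 2; Trait 2: 2; Trait 3: 2; Trait 4: 1; Trait 5: 1.
Total tree length = 8.

8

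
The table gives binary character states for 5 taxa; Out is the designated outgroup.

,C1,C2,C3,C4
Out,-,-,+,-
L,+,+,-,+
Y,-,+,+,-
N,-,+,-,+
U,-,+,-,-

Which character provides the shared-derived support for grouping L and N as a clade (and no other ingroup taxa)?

Character polarity is set by the outgroup: the derived state is whichever differs from the outgroup's state, so for C3 the derived state is '-', and for the remaining characters it is '+'.
C1: derived state '+' in L only — an autapomorphy, so it tells us nothing about relationships among taxa.
C2 (derived state '+') is shared by all ingroup taxa — unites the whole ingroup.
C3 (derived state '-') is shared by L, N, and U — a synapomorphy uniting that clade.
Only L and N show the derived state '+' for C4, supporting them as a clade.
Most parsimonious ingroup topology: (((L,N),U),Y).
The clade {L, N} is supported by C4: its derived state '+' occurs in exactly those taxa and in no other taxon (including the outgroup).

C4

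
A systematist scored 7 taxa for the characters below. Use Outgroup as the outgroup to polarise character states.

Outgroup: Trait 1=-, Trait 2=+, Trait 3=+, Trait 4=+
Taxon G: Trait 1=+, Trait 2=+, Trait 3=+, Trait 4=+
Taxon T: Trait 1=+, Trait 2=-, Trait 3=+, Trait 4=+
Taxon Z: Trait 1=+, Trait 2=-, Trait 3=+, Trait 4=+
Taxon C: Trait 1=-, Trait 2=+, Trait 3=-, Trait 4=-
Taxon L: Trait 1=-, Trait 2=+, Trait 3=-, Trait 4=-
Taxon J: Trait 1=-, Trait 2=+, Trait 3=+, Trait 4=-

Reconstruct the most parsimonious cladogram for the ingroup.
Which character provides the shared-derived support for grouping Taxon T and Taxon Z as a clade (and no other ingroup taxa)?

Character polarity is set by the outgroup: the derived state is whichever differs from the outgroup's state, so for Trait 2, Trait 3, Trait 4 the derived state is '-', and for the remaining characters it is '+'.
Only Taxon G, Taxon T, and Taxon Z show the derived state '+' for Trait 1, supporting them as a clade.
Trait 2: derived state '-' in Taxon T and Taxon Z only — synapomorphy for {Taxon T, Taxon Z}.
Trait 3: derived state '-' in Taxon C and Taxon L only — synapomorphy for {Taxon C, Taxon L}.
Trait 4: derived state '-' in Taxon C, Taxon J, and Taxon L only — synapomorphy for {Taxon C, Taxon J, Taxon L}.
Most parsimonious ingroup topology: ((Taxon J,(Taxon L,Taxon C)),((Taxon Z,Taxon T),Taxon G)).
The clade {Taxon T, Taxon Z} is supported by Trait 2: its derived state '-' occurs in exactly those taxa and in no other taxon (including the outgroup).

Trait 2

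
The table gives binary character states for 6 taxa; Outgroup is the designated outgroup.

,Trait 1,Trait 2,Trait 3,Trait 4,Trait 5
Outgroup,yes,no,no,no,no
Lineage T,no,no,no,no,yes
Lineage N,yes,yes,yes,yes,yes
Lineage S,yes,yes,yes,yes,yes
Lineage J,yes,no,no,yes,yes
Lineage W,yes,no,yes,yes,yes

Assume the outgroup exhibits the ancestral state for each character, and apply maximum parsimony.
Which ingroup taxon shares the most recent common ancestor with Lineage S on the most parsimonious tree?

Character polarity is set by the outgroup: the derived state is whichever differs from the outgroup's state, so for Trait 1 the derived state is 'no', and for the remaining characters it is 'yes'.
Trait 1 (derived state 'no') is unique to Lineage T (autapomorphy; uninformative for grouping).
Trait 2: derived state 'yes' in Lineage N and Lineage S only — synapomorphy for {Lineage N, Lineage S}.
Trait 3: derived state 'yes' in Lineage N, Lineage S, and Lineage W only — synapomorphy for {Lineage N, Lineage S, Lineage W}.
Trait 4: derived state 'yes' in Lineage J, Lineage N, Lineage S, and Lineage W only — synapomorphy for {Lineage J, Lineage N, Lineage S, Lineage W}.
Trait 5 (derived state 'yes') is shared by all ingroup taxa — unites the whole ingroup.
Most parsimonious ingroup topology: (Lineage T,(((Lineage N,Lineage S),Lineage W),Lineage J)).
Lineage S and Lineage N form a cherry on this tree, so they are sister taxa.

Lineage N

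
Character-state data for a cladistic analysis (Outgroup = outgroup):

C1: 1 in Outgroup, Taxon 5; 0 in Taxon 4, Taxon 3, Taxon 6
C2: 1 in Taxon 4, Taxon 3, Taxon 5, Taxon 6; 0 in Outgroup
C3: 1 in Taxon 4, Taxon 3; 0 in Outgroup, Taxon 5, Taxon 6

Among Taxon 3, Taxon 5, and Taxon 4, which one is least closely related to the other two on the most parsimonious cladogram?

Character polarity is set by the outgroup: the derived state is whichever differs from the outgroup's state, so for C1 the derived state is '0', and for the remaining characters it is '1'.
C1 (derived state '0') is shared by Taxon 3, Taxon 4, and Taxon 6 — a synapomorphy uniting that clade.
All ingroup taxa share the derived state '1' for C2; it defines the ingroup but does not resolve relationships within it.
C3: derived state '1' in Taxon 3 and Taxon 4 only — synapomorphy for {Taxon 3, Taxon 4}.
Most parsimonious ingroup topology: (((Taxon 4,Taxon 3),Taxon 6),Taxon 5).
Taxon 4 and Taxon 3 share a more recent common ancestor with each other than either does with Taxon 5, so Taxon 5 is the least closely related of the three.

Taxon 5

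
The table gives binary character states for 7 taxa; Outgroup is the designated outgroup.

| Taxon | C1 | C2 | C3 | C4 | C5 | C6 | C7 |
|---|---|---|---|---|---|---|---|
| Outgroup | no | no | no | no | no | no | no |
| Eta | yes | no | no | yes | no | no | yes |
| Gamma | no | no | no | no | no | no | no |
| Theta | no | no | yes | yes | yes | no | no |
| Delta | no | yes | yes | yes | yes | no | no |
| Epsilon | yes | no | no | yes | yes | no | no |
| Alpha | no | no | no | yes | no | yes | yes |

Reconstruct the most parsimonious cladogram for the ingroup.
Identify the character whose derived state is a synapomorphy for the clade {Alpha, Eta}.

The outgroup has state 'no' for every character, so 'yes' is the derived state throughout.
C1 (state 'yes') occurs in Epsilon and Eta but conflicts with the nesting implied by the other characters — most parsimoniously interpreted as homoplasy.
C2: derived state 'yes' in Delta only — an autapomorphy, so it tells us nothing about relationships among taxa.
C3 (derived state 'yes') is shared by Delta and Theta — a synapomorphy uniting that clade.
Only Alpha, Delta, Epsilon, Eta, and Theta show the derived state 'yes' for C4, supporting them as a clade.
C5: derived state 'yes' in Delta, Epsilon, and Theta only — synapomorphy for {Delta, Epsilon, Theta}.
C6: derived state 'yes' in Alpha only — an autapomorphy, so it tells us nothing about relationships among taxa.
C7 (derived state 'yes') is shared by Alpha and Eta — a synapomorphy uniting that clade.
Most parsimonious ingroup topology: (((Eta,Alpha),((Theta,Delta),Epsilon)),Gamma).
The clade {Alpha, Eta} is supported by C7: its derived state 'yes' occurs in exactly those taxa and in no other taxon (including the outgroup).

C7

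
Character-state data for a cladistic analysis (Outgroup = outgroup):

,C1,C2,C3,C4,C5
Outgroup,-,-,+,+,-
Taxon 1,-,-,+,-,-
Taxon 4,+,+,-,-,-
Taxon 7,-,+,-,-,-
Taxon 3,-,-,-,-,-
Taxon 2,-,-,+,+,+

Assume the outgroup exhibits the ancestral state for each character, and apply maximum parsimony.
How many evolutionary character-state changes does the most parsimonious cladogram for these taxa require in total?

5

Character polarity is set by the outgroup: the derived state is whichever differs from the outgroup's state, so for C3, C4 the derived state is '-', and for the remaining characters it is '+'.
C1 (derived state '+') is unique to Taxon 4 (autapomorphy; uninformative for grouping).
C2: derived state '+' in Taxon 4 and Taxon 7 only — synapomorphy for {Taxon 4, Taxon 7}.
Only Taxon 3, Taxon 4, and Taxon 7 show the derived state '-' for C3, supporting them as a clade.
C4 (derived state '-') is shared by Taxon 1, Taxon 3, Taxon 4, and Taxon 7 — a synapomorphy uniting that clade.
C5 (derived state '+') is unique to Taxon 2 (autapomorphy; uninformative for grouping).
Most parsimonious ingroup topology: ((Taxon 1,((Taxon 4,Taxon 7),Taxon 3)),Taxon 2).
Changes per character on this tree: C1: 1; C2: 1; C3: 1; C4: 1; C5: 1.
Total = 5.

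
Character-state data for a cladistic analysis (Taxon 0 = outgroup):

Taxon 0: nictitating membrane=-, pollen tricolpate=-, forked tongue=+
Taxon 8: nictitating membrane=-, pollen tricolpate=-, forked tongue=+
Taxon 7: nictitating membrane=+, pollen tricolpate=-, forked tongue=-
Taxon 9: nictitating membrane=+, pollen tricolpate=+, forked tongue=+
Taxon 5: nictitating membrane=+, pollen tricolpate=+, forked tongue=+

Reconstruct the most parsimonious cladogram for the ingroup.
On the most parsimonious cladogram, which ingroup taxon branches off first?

Taxon 8

Character polarity is set by the outgroup: the derived state is whichever differs from the outgroup's state, so for forked tongue the derived state is '-', and for the remaining characters it is '+'.
nictitating membrane: derived state '+' in Taxon 5, Taxon 7, and Taxon 9 only — synapomorphy for {Taxon 5, Taxon 7, Taxon 9}.
Only Taxon 5 and Taxon 9 show the derived state '+' for pollen tricolpate, supporting them as a clade.
forked tongue (derived state '-') is unique to Taxon 7 (autapomorphy; uninformative for grouping).
Most parsimonious ingroup topology: (Taxon 8,(Taxon 7,(Taxon 9,Taxon 5))).
Taxon 8 is sister to the clade containing all other ingroup taxa, so it is the earliest-diverging (most basal) ingroup lineage.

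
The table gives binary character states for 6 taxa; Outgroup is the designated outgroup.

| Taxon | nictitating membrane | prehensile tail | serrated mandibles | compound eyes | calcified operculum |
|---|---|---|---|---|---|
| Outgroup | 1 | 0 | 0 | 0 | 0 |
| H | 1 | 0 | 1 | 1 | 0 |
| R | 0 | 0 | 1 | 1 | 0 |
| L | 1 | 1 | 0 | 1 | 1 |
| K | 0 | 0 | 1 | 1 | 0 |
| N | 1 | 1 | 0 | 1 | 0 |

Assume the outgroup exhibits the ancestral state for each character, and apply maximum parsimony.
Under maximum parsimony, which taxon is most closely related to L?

N

Character polarity is set by the outgroup: the derived state is whichever differs from the outgroup's state, so for nictitating membrane the derived state is '0', and for the remaining characters it is '1'.
Only K and R show the derived state '0' for nictitating membrane, supporting them as a clade.
prehensile tail (derived state '1') is shared by L and N — a synapomorphy uniting that clade.
Only H, K, and R show the derived state '1' for serrated mandibles, supporting them as a clade.
All ingroup taxa share the derived state '1' for compound eyes; it defines the ingroup but does not resolve relationships within it.
calcified operculum: derived state '1' in L only — an autapomorphy, so it tells us nothing about relationships among taxa.
Most parsimonious ingroup topology: ((H,(R,K)),(L,N)).
L and N form a cherry on this tree, so they are sister taxa.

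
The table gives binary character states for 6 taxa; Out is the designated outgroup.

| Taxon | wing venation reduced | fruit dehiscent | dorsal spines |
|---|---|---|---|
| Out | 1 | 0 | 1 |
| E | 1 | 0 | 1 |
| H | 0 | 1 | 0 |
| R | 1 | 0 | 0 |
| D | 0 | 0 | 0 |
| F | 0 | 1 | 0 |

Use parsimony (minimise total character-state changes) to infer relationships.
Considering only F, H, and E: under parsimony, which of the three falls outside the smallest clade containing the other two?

E

Character polarity is set by the outgroup: the derived state is whichever differs from the outgroup's state, so for wing venation reduced, dorsal spines the derived state is '0', and for the remaining characters it is '1'.
wing venation reduced: derived state '0' in D, F, and H only — synapomorphy for {D, F, H}.
Only F and H show the derived state '1' for fruit dehiscent, supporting them as a clade.
Only D, F, H, and R show the derived state '0' for dorsal spines, supporting them as a clade.
Most parsimonious ingroup topology: (E,(((H,F),D),R)).
H and F share a more recent common ancestor with each other than either does with E, so E is the least closely related of the three.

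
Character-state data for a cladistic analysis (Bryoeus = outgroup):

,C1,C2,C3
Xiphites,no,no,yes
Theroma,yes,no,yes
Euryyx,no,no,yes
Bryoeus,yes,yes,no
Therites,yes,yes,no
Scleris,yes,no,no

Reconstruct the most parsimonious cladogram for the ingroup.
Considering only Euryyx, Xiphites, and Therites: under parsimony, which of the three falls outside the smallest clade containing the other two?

Character polarity is set by the outgroup: the derived state is whichever differs from the outgroup's state, so for C1, C2 the derived state is 'no', and for the remaining characters it is 'yes'.
C1 (derived state 'no') is shared by Euryyx and Xiphites — a synapomorphy uniting that clade.
C2: derived state 'no' in Euryyx, Scleris, Theroma, and Xiphites only — synapomorphy for {Euryyx, Scleris, Theroma, Xiphites}.
C3 (derived state 'yes') is shared by Euryyx, Theroma, and Xiphites — a synapomorphy uniting that clade.
Most parsimonious ingroup topology: ((((Euryyx,Xiphites),Theroma),Scleris),Therites).
Xiphites and Euryyx share a more recent common ancestor with each other than either does with Therites, so Therites is the least closely related of the three.

Therites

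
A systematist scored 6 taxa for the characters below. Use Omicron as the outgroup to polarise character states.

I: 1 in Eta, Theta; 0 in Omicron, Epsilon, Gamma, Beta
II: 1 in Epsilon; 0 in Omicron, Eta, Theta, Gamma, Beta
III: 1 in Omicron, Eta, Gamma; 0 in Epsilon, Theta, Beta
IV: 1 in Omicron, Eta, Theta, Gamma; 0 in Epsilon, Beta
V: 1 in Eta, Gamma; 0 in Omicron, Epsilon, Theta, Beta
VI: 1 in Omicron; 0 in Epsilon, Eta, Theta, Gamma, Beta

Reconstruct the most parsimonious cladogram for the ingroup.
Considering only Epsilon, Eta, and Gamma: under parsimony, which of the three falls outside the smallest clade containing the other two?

Epsilon

Character polarity is set by the outgroup: the derived state is whichever differs from the outgroup's state, so for III, IV, VI the derived state is '0', and for the remaining characters it is '1'.
I groups Eta and Theta, which is incompatible with the clades supported by the remaining characters; treating it as convergent (homoplasy) costs fewer steps than any alternative tree.
II: derived state '1' in Epsilon only — an autapomorphy, so it tells us nothing about relationships among taxa.
III: derived state '0' in Beta, Epsilon, and Theta only — synapomorphy for {Beta, Epsilon, Theta}.
Only Beta and Epsilon show the derived state '0' for IV, supporting them as a clade.
V: derived state '1' in Eta and Gamma only — synapomorphy for {Eta, Gamma}.
VI (derived state '0') is shared by all ingroup taxa — unites the whole ingroup.
Most parsimonious ingroup topology: (((Epsilon,Beta),Theta),(Eta,Gamma)).
Eta and Gamma share a more recent common ancestor with each other than either does with Epsilon, so Epsilon is the least closely related of the three.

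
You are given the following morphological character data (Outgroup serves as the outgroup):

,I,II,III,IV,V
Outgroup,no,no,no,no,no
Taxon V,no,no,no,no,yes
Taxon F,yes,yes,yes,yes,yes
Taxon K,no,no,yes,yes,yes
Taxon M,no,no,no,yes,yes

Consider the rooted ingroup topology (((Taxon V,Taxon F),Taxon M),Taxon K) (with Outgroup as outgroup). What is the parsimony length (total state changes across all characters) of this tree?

Map each character onto (((Taxon V,Taxon F),Taxon M),Taxon K) (rooted by Outgroup) and count the minimum state changes it requires (Fitch parsimony):
I: 1; II: 1; III: 2; IV: 2; V: 1.
Total tree length = 7.

7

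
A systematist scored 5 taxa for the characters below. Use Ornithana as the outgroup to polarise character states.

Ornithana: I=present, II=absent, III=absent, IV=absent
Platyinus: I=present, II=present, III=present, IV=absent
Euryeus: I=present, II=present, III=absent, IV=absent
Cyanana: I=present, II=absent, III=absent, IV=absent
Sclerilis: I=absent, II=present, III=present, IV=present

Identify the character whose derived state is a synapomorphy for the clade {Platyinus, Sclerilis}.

III

Character polarity is set by the outgroup: the derived state is whichever differs from the outgroup's state, so for I the derived state is 'absent', and for the remaining characters it is 'present'.
I: derived state 'absent' in Sclerilis only — an autapomorphy, so it tells us nothing about relationships among taxa.
II: derived state 'present' in Euryeus, Platyinus, and Sclerilis only — synapomorphy for {Euryeus, Platyinus, Sclerilis}.
III (derived state 'present') is shared by Platyinus and Sclerilis — a synapomorphy uniting that clade.
IV (derived state 'present') is unique to Sclerilis (autapomorphy; uninformative for grouping).
Most parsimonious ingroup topology: (((Platyinus,Sclerilis),Euryeus),Cyanana).
The clade {Platyinus, Sclerilis} is supported by III: its derived state 'present' occurs in exactly those taxa and in no other taxon (including the outgroup).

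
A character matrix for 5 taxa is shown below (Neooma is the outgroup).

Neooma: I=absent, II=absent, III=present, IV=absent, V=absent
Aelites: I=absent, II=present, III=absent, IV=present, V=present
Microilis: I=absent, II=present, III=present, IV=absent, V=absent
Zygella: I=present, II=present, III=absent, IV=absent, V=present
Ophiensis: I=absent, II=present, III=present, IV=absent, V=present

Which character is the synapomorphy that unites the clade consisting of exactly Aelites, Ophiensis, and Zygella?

V

Character polarity is set by the outgroup: the derived state is whichever differs from the outgroup's state, so for III the derived state is 'absent', and for the remaining characters it is 'present'.
I: derived state 'present' in Zygella only — an autapomorphy, so it tells us nothing about relationships among taxa.
II (derived state 'present') is shared by all ingroup taxa — unites the whole ingroup.
III (derived state 'absent') is shared by Aelites and Zygella — a synapomorphy uniting that clade.
IV: derived state 'present' in Aelites only — an autapomorphy, so it tells us nothing about relationships among taxa.
V: derived state 'present' in Aelites, Ophiensis, and Zygella only — synapomorphy for {Aelites, Ophiensis, Zygella}.
Most parsimonious ingroup topology: (((Aelites,Zygella),Ophiensis),Microilis).
The clade {Aelites, Ophiensis, Zygella} is supported by V: its derived state 'present' occurs in exactly those taxa and in no other taxon (including the outgroup).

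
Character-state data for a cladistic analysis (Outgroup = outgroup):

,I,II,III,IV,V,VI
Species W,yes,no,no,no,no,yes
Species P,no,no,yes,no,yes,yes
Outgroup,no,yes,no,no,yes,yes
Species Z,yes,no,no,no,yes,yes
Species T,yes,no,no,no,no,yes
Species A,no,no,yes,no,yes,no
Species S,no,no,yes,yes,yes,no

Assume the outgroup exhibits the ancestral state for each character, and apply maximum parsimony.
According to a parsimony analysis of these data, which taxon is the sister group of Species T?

Species W

Character polarity is set by the outgroup: the derived state is whichever differs from the outgroup's state, so for II, V, VI the derived state is 'no', and for the remaining characters it is 'yes'.
Only Species T, Species W, and Species Z show the derived state 'yes' for I, supporting them as a clade.
II (derived state 'no') is shared by all ingroup taxa — unites the whole ingroup.
III: derived state 'yes' in Species A, Species P, and Species S only — synapomorphy for {Species A, Species P, Species S}.
IV: derived state 'yes' in Species S only — an autapomorphy, so it tells us nothing about relationships among taxa.
Only Species T and Species W show the derived state 'no' for V, supporting them as a clade.
VI (derived state 'no') is shared by Species A and Species S — a synapomorphy uniting that clade.
Most parsimonious ingroup topology: (((Species W,Species T),Species Z),(Species P,(Species A,Species S))).
Species T and Species W form a cherry on this tree, so they are sister taxa.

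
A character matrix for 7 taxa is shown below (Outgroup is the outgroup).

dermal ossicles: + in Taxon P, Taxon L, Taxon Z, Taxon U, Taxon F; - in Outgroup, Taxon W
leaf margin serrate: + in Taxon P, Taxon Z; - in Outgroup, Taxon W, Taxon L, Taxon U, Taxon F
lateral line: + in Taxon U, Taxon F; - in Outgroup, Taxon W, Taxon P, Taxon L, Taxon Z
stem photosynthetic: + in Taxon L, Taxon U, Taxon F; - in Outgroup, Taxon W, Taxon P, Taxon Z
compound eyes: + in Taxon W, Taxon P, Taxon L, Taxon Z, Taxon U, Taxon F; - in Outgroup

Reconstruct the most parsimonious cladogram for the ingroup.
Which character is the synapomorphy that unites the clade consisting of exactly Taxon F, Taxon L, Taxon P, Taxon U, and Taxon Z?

The outgroup has state '-' for every character, so '+' is the derived state throughout.
dermal ossicles (derived state '+') is shared by Taxon F, Taxon L, Taxon P, Taxon U, and Taxon Z — a synapomorphy uniting that clade.
leaf margin serrate (derived state '+') is shared by Taxon P and Taxon Z — a synapomorphy uniting that clade.
Only Taxon F and Taxon U show the derived state '+' for lateral line, supporting them as a clade.
Only Taxon F, Taxon L, and Taxon U show the derived state '+' for stem photosynthetic, supporting them as a clade.
compound eyes (derived state '+') is shared by all ingroup taxa — unites the whole ingroup.
Most parsimonious ingroup topology: (Taxon W,((Taxon P,Taxon Z),(Taxon L,(Taxon U,Taxon F)))).
The clade {Taxon F, Taxon L, Taxon P, Taxon U, Taxon Z} is supported by dermal ossicles: its derived state '+' occurs in exactly those taxa and in no other taxon (including the outgroup).

dermal ossicles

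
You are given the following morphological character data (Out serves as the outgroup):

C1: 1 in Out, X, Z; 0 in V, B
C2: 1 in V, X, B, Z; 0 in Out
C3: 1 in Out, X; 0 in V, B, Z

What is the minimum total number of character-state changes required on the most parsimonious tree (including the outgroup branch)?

Character polarity is set by the outgroup: the derived state is whichever differs from the outgroup's state, so for C1, C3 the derived state is '0', and for the remaining characters it is '1'.
C1: derived state '0' in B and V only — synapomorphy for {B, V}.
All ingroup taxa share the derived state '1' for C2; it defines the ingroup but does not resolve relationships within it.
Only B, V, and Z show the derived state '0' for C3, supporting them as a clade.
Most parsimonious ingroup topology: (((V,B),Z),X).
Changes per character on this tree: C1: 1; C2: 1; C3: 1.
Total = 3.

3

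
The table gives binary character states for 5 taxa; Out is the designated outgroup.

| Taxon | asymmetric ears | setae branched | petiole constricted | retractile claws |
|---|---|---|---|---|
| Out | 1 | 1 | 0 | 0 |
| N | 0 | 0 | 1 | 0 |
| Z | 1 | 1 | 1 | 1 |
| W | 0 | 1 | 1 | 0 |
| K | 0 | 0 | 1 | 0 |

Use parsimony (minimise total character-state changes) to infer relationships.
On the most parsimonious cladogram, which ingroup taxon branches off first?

Character polarity is set by the outgroup: the derived state is whichever differs from the outgroup's state, so for asymmetric ears, setae branched the derived state is '0', and for the remaining characters it is '1'.
Only K, N, and W show the derived state '0' for asymmetric ears, supporting them as a clade.
setae branched: derived state '0' in K and N only — synapomorphy for {K, N}.
All ingroup taxa share the derived state '1' for petiole constricted; it defines the ingroup but does not resolve relationships within it.
retractile claws: derived state '1' in Z only — an autapomorphy, so it tells us nothing about relationships among taxa.
Most parsimonious ingroup topology: (((N,K),W),Z).
Z is sister to the clade containing all other ingroup taxa, so it is the earliest-diverging (most basal) ingroup lineage.

Z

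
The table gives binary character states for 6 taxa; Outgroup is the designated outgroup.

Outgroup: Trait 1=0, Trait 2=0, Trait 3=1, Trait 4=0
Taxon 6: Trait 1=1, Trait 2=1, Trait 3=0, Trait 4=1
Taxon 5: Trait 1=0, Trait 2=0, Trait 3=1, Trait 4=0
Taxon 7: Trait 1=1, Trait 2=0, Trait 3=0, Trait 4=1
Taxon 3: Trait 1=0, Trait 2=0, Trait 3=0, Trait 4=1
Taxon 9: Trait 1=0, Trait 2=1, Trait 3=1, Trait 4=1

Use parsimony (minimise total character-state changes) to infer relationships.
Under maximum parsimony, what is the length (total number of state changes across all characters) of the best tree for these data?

Character polarity is set by the outgroup: the derived state is whichever differs from the outgroup's state, so for Trait 3 the derived state is '0', and for the remaining characters it is '1'.
Trait 1 (derived state '1') is shared by Taxon 6 and Taxon 7 — a synapomorphy uniting that clade.
Trait 2 groups Taxon 6 and Taxon 9, which is incompatible with the clades supported by the remaining characters; treating it as convergent (homoplasy) costs fewer steps than any alternative tree.
Trait 3: derived state '0' in Taxon 3, Taxon 6, and Taxon 7 only — synapomorphy for {Taxon 3, Taxon 6, Taxon 7}.
Trait 4: derived state '1' in Taxon 3, Taxon 6, Taxon 7, and Taxon 9 only — synapomorphy for {Taxon 3, Taxon 6, Taxon 7, Taxon 9}.
Most parsimonious ingroup topology: ((((Taxon 6,Taxon 7),Taxon 3),Taxon 9),Taxon 5).
Changes per character on this tree: Trait 1: 1; Trait 2: 2; Trait 3: 1; Trait 4: 1.
Total = 5.

5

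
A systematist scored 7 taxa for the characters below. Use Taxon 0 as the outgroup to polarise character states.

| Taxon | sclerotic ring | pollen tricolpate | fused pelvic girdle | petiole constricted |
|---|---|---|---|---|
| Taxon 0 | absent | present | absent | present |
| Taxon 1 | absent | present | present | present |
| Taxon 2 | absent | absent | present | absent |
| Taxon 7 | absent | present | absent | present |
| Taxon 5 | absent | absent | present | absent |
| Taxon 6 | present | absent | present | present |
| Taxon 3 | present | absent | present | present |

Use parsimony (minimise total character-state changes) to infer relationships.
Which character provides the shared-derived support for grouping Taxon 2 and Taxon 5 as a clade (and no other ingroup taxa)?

petiole constricted

Character polarity is set by the outgroup: the derived state is whichever differs from the outgroup's state, so for pollen tricolpate, petiole constricted the derived state is 'absent', and for the remaining characters it is 'present'.
sclerotic ring (derived state 'present') is shared by Taxon 3 and Taxon 6 — a synapomorphy uniting that clade.
pollen tricolpate (derived state 'absent') is shared by Taxon 2, Taxon 3, Taxon 5, and Taxon 6 — a synapomorphy uniting that clade.
fused pelvic girdle: derived state 'present' in Taxon 1, Taxon 2, Taxon 3, Taxon 5, and Taxon 6 only — synapomorphy for {Taxon 1, Taxon 2, Taxon 3, Taxon 5, Taxon 6}.
petiole constricted (derived state 'absent') is shared by Taxon 2 and Taxon 5 — a synapomorphy uniting that clade.
Most parsimonious ingroup topology: ((Taxon 1,((Taxon 2,Taxon 5),(Taxon 6,Taxon 3))),Taxon 7).
The clade {Taxon 2, Taxon 5} is supported by petiole constricted: its derived state 'absent' occurs in exactly those taxa and in no other taxon (including the outgroup).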